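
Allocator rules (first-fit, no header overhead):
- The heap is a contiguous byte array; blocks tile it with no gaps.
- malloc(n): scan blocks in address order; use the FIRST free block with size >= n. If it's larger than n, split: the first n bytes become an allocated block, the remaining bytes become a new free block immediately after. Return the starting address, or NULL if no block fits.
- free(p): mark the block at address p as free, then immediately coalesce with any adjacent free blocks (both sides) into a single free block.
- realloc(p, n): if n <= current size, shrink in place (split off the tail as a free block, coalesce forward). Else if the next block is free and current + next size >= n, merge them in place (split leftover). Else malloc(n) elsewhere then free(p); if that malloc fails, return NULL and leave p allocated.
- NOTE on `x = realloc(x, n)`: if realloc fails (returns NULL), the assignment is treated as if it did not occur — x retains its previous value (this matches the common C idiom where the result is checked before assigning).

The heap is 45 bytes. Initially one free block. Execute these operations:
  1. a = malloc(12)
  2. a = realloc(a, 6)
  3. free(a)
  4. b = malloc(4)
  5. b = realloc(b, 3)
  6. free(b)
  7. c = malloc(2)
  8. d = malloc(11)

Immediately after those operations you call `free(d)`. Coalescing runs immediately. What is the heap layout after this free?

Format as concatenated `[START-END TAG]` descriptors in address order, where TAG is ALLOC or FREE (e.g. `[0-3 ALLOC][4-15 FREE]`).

Answer: [0-1 ALLOC][2-44 FREE]

Derivation:
Op 1: a = malloc(12) -> a = 0; heap: [0-11 ALLOC][12-44 FREE]
Op 2: a = realloc(a, 6) -> a = 0; heap: [0-5 ALLOC][6-44 FREE]
Op 3: free(a) -> (freed a); heap: [0-44 FREE]
Op 4: b = malloc(4) -> b = 0; heap: [0-3 ALLOC][4-44 FREE]
Op 5: b = realloc(b, 3) -> b = 0; heap: [0-2 ALLOC][3-44 FREE]
Op 6: free(b) -> (freed b); heap: [0-44 FREE]
Op 7: c = malloc(2) -> c = 0; heap: [0-1 ALLOC][2-44 FREE]
Op 8: d = malloc(11) -> d = 2; heap: [0-1 ALLOC][2-12 ALLOC][13-44 FREE]
free(d): d = 2 -> block [2-12 ALLOC]; mark free, coalesce with adjacent free neighbors -> [0-1 ALLOC][2-44 FREE]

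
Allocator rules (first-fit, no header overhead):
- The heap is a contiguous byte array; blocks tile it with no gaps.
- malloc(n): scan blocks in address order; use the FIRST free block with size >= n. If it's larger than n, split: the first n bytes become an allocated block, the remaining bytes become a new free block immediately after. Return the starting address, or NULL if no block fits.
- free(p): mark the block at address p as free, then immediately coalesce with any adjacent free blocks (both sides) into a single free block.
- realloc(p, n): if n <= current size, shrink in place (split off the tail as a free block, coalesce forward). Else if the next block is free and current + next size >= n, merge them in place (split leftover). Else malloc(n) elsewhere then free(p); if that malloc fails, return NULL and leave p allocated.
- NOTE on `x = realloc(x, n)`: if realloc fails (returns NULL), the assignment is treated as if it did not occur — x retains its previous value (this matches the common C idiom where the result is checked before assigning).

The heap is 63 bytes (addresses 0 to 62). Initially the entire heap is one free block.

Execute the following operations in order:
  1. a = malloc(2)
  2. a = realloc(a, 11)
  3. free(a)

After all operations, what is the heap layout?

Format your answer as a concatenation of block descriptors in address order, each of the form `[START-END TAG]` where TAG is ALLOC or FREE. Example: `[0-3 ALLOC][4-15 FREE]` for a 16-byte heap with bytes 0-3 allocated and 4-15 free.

Op 1: a = malloc(2) -> a = 0; heap: [0-1 ALLOC][2-62 FREE]
Op 2: a = realloc(a, 11) -> a = 0; heap: [0-10 ALLOC][11-62 FREE]
Op 3: free(a) -> (freed a); heap: [0-62 FREE]

Answer: [0-62 FREE]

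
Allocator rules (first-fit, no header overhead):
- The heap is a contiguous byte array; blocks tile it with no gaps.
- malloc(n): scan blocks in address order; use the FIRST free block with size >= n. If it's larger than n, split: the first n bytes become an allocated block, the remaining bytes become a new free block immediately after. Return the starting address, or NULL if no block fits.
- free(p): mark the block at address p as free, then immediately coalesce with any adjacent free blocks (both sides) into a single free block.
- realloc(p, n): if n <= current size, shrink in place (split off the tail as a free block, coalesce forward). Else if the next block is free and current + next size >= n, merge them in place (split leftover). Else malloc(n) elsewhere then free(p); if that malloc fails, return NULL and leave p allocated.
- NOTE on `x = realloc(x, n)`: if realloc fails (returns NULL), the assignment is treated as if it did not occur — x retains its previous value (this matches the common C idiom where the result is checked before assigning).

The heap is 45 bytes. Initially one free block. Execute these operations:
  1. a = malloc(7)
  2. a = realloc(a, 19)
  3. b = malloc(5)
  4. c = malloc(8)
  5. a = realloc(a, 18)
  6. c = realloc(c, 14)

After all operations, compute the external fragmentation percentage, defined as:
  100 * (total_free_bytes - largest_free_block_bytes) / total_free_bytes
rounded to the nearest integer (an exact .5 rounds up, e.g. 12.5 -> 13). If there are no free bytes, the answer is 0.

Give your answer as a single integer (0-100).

Answer: 13

Derivation:
Op 1: a = malloc(7) -> a = 0; heap: [0-6 ALLOC][7-44 FREE]
Op 2: a = realloc(a, 19) -> a = 0; heap: [0-18 ALLOC][19-44 FREE]
Op 3: b = malloc(5) -> b = 19; heap: [0-18 ALLOC][19-23 ALLOC][24-44 FREE]
Op 4: c = malloc(8) -> c = 24; heap: [0-18 ALLOC][19-23 ALLOC][24-31 ALLOC][32-44 FREE]
Op 5: a = realloc(a, 18) -> a = 0; heap: [0-17 ALLOC][18-18 FREE][19-23 ALLOC][24-31 ALLOC][32-44 FREE]
Op 6: c = realloc(c, 14) -> c = 24; heap: [0-17 ALLOC][18-18 FREE][19-23 ALLOC][24-37 ALLOC][38-44 FREE]
Free blocks: [1 7] total_free=8 largest=7 -> 100*(8-7)/8 = 100/8 = 12.5 -> rounds to 13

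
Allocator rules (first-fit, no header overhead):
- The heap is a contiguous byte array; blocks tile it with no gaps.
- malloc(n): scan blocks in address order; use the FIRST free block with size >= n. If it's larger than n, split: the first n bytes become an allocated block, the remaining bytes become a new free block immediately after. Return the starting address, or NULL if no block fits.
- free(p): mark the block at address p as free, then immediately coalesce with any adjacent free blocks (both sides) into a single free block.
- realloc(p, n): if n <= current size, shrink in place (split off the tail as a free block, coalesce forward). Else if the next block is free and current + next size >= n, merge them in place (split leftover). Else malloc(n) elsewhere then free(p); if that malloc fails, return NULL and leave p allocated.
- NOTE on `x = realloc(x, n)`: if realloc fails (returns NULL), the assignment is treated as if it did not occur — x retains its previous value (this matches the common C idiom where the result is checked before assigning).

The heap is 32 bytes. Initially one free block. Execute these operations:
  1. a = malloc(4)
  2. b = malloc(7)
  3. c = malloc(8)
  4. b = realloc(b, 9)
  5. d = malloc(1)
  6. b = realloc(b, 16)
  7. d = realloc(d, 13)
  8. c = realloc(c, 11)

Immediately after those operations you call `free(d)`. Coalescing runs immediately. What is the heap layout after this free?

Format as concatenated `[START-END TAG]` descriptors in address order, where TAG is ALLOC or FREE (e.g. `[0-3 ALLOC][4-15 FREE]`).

Op 1: a = malloc(4) -> a = 0; heap: [0-3 ALLOC][4-31 FREE]
Op 2: b = malloc(7) -> b = 4; heap: [0-3 ALLOC][4-10 ALLOC][11-31 FREE]
Op 3: c = malloc(8) -> c = 11; heap: [0-3 ALLOC][4-10 ALLOC][11-18 ALLOC][19-31 FREE]
Op 4: b = realloc(b, 9) -> b = 19; heap: [0-3 ALLOC][4-10 FREE][11-18 ALLOC][19-27 ALLOC][28-31 FREE]
Op 5: d = malloc(1) -> d = 4; heap: [0-3 ALLOC][4-4 ALLOC][5-10 FREE][11-18 ALLOC][19-27 ALLOC][28-31 FREE]
Op 6: b = realloc(b, 16) -> NULL (b unchanged); heap: [0-3 ALLOC][4-4 ALLOC][5-10 FREE][11-18 ALLOC][19-27 ALLOC][28-31 FREE]
Op 7: d = realloc(d, 13) -> NULL (d unchanged); heap: [0-3 ALLOC][4-4 ALLOC][5-10 FREE][11-18 ALLOC][19-27 ALLOC][28-31 FREE]
Op 8: c = realloc(c, 11) -> NULL (c unchanged); heap: [0-3 ALLOC][4-4 ALLOC][5-10 FREE][11-18 ALLOC][19-27 ALLOC][28-31 FREE]
free(d): d = 4 -> block [4-4 ALLOC]; mark free, coalesce with adjacent free neighbors -> [0-3 ALLOC][4-10 FREE][11-18 ALLOC][19-27 ALLOC][28-31 FREE]

Answer: [0-3 ALLOC][4-10 FREE][11-18 ALLOC][19-27 ALLOC][28-31 FREE]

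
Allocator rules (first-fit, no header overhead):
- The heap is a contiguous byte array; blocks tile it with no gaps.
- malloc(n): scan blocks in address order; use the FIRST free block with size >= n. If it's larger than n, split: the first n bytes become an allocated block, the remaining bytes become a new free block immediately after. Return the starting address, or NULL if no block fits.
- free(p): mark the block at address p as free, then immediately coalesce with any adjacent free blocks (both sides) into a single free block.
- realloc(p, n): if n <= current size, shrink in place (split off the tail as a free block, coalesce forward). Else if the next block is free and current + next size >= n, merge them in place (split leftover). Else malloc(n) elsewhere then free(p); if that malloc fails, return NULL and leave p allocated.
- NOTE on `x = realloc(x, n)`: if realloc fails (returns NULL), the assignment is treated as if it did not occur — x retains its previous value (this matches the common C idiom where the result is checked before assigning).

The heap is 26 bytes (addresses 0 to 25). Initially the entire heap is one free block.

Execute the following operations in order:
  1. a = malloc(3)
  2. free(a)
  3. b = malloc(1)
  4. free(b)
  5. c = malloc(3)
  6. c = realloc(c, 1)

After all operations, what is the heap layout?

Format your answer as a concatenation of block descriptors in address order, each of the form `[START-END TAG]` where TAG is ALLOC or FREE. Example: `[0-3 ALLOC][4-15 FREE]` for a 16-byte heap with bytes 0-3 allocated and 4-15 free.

Answer: [0-0 ALLOC][1-25 FREE]

Derivation:
Op 1: a = malloc(3) -> a = 0; heap: [0-2 ALLOC][3-25 FREE]
Op 2: free(a) -> (freed a); heap: [0-25 FREE]
Op 3: b = malloc(1) -> b = 0; heap: [0-0 ALLOC][1-25 FREE]
Op 4: free(b) -> (freed b); heap: [0-25 FREE]
Op 5: c = malloc(3) -> c = 0; heap: [0-2 ALLOC][3-25 FREE]
Op 6: c = realloc(c, 1) -> c = 0; heap: [0-0 ALLOC][1-25 FREE]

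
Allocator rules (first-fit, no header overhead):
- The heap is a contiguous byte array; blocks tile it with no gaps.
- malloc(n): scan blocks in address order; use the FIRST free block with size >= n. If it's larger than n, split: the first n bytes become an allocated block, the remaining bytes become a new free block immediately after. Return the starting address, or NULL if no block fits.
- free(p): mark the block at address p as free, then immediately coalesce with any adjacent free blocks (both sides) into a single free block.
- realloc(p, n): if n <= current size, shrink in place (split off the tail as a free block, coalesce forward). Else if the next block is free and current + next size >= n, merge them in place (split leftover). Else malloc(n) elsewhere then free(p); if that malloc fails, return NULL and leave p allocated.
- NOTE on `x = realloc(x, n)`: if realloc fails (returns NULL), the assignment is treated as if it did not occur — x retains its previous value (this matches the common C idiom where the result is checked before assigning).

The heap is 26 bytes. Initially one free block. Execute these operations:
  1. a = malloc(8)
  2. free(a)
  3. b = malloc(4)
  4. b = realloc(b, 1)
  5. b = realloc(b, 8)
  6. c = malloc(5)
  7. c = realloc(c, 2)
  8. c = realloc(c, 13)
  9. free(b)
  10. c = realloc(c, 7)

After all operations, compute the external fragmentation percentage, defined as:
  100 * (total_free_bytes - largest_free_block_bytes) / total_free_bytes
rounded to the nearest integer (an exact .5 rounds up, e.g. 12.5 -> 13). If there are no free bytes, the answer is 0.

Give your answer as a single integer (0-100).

Op 1: a = malloc(8) -> a = 0; heap: [0-7 ALLOC][8-25 FREE]
Op 2: free(a) -> (freed a); heap: [0-25 FREE]
Op 3: b = malloc(4) -> b = 0; heap: [0-3 ALLOC][4-25 FREE]
Op 4: b = realloc(b, 1) -> b = 0; heap: [0-0 ALLOC][1-25 FREE]
Op 5: b = realloc(b, 8) -> b = 0; heap: [0-7 ALLOC][8-25 FREE]
Op 6: c = malloc(5) -> c = 8; heap: [0-7 ALLOC][8-12 ALLOC][13-25 FREE]
Op 7: c = realloc(c, 2) -> c = 8; heap: [0-7 ALLOC][8-9 ALLOC][10-25 FREE]
Op 8: c = realloc(c, 13) -> c = 8; heap: [0-7 ALLOC][8-20 ALLOC][21-25 FREE]
Op 9: free(b) -> (freed b); heap: [0-7 FREE][8-20 ALLOC][21-25 FREE]
Op 10: c = realloc(c, 7) -> c = 8; heap: [0-7 FREE][8-14 ALLOC][15-25 FREE]
Free blocks: [8 11] total_free=19 largest=11 -> 100*(19-11)/19 = 800/19 ≈ 42.105 -> rounds to 42

Answer: 42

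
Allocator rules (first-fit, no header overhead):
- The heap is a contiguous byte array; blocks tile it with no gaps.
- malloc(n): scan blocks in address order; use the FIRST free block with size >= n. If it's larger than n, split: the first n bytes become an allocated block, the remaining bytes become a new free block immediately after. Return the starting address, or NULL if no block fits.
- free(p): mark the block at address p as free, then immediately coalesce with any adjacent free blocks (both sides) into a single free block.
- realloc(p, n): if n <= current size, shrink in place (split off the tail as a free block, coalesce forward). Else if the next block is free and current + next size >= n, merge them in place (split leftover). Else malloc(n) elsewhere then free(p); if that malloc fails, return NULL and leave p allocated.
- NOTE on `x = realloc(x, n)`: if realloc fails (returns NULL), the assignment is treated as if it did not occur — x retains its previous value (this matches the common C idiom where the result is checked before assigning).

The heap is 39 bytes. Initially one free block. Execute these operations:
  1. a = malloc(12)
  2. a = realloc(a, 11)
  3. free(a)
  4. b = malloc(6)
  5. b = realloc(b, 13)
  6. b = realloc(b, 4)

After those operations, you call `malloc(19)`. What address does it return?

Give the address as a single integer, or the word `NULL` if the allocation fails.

Op 1: a = malloc(12) -> a = 0; heap: [0-11 ALLOC][12-38 FREE]
Op 2: a = realloc(a, 11) -> a = 0; heap: [0-10 ALLOC][11-38 FREE]
Op 3: free(a) -> (freed a); heap: [0-38 FREE]
Op 4: b = malloc(6) -> b = 0; heap: [0-5 ALLOC][6-38 FREE]
Op 5: b = realloc(b, 13) -> b = 0; heap: [0-12 ALLOC][13-38 FREE]
Op 6: b = realloc(b, 4) -> b = 0; heap: [0-3 ALLOC][4-38 FREE]
malloc(19): first-fit scan over [0-3 ALLOC][4-38 FREE] -> 4

Answer: 4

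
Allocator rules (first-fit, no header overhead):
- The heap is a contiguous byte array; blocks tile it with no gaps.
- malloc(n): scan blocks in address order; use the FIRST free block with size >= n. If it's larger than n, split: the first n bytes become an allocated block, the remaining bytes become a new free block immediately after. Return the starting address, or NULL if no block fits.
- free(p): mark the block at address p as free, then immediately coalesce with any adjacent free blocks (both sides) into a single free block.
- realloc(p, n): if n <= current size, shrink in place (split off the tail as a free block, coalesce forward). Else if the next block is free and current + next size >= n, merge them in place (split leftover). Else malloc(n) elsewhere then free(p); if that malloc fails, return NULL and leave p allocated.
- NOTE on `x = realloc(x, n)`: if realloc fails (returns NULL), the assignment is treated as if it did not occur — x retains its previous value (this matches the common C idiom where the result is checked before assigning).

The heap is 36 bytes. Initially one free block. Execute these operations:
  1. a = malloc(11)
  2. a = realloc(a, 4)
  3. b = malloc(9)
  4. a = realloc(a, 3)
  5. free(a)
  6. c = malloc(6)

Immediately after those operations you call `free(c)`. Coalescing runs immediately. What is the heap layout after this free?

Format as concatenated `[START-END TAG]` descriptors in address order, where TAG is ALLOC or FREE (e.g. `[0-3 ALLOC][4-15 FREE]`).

Answer: [0-3 FREE][4-12 ALLOC][13-35 FREE]

Derivation:
Op 1: a = malloc(11) -> a = 0; heap: [0-10 ALLOC][11-35 FREE]
Op 2: a = realloc(a, 4) -> a = 0; heap: [0-3 ALLOC][4-35 FREE]
Op 3: b = malloc(9) -> b = 4; heap: [0-3 ALLOC][4-12 ALLOC][13-35 FREE]
Op 4: a = realloc(a, 3) -> a = 0; heap: [0-2 ALLOC][3-3 FREE][4-12 ALLOC][13-35 FREE]
Op 5: free(a) -> (freed a); heap: [0-3 FREE][4-12 ALLOC][13-35 FREE]
Op 6: c = malloc(6) -> c = 13; heap: [0-3 FREE][4-12 ALLOC][13-18 ALLOC][19-35 FREE]
free(c): c = 13 -> block [13-18 ALLOC]; mark free, coalesce with adjacent free neighbors -> [0-3 FREE][4-12 ALLOC][13-35 FREE]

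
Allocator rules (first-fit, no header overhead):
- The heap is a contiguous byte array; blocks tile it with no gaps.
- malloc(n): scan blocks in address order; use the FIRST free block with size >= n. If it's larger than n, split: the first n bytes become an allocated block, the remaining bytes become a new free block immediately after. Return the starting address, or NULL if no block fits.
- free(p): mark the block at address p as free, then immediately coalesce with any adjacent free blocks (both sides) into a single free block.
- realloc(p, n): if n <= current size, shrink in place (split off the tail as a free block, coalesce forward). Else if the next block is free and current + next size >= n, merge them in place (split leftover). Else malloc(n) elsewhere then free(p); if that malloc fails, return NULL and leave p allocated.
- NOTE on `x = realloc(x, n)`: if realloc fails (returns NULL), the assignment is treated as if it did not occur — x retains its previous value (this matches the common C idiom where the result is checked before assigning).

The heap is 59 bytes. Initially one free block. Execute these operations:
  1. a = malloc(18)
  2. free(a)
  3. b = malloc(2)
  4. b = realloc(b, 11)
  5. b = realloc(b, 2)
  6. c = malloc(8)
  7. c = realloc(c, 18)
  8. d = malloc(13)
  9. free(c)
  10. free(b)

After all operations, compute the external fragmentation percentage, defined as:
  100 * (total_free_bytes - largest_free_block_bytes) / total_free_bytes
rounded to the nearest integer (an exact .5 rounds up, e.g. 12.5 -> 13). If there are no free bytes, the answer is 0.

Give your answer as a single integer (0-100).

Op 1: a = malloc(18) -> a = 0; heap: [0-17 ALLOC][18-58 FREE]
Op 2: free(a) -> (freed a); heap: [0-58 FREE]
Op 3: b = malloc(2) -> b = 0; heap: [0-1 ALLOC][2-58 FREE]
Op 4: b = realloc(b, 11) -> b = 0; heap: [0-10 ALLOC][11-58 FREE]
Op 5: b = realloc(b, 2) -> b = 0; heap: [0-1 ALLOC][2-58 FREE]
Op 6: c = malloc(8) -> c = 2; heap: [0-1 ALLOC][2-9 ALLOC][10-58 FREE]
Op 7: c = realloc(c, 18) -> c = 2; heap: [0-1 ALLOC][2-19 ALLOC][20-58 FREE]
Op 8: d = malloc(13) -> d = 20; heap: [0-1 ALLOC][2-19 ALLOC][20-32 ALLOC][33-58 FREE]
Op 9: free(c) -> (freed c); heap: [0-1 ALLOC][2-19 FREE][20-32 ALLOC][33-58 FREE]
Op 10: free(b) -> (freed b); heap: [0-19 FREE][20-32 ALLOC][33-58 FREE]
Free blocks: [20 26] total_free=46 largest=26 -> 100*(46-26)/46 = 2000/46 ≈ 43.478 -> rounds to 43

Answer: 43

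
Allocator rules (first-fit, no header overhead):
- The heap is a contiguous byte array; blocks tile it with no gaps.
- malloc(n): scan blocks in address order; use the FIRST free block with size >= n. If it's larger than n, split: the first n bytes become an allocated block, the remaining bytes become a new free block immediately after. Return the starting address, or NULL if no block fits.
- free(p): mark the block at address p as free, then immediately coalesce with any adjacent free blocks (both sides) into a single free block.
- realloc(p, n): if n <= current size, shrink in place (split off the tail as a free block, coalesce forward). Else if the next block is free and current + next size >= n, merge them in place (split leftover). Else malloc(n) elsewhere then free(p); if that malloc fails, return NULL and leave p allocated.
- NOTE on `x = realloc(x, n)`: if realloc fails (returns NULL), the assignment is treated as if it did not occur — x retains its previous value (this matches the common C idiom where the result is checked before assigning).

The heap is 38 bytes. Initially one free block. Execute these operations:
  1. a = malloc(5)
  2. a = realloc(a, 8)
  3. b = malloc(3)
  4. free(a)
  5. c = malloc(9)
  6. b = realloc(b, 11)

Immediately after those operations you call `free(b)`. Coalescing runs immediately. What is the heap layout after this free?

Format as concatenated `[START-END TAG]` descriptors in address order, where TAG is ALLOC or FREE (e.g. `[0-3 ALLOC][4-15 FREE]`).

Op 1: a = malloc(5) -> a = 0; heap: [0-4 ALLOC][5-37 FREE]
Op 2: a = realloc(a, 8) -> a = 0; heap: [0-7 ALLOC][8-37 FREE]
Op 3: b = malloc(3) -> b = 8; heap: [0-7 ALLOC][8-10 ALLOC][11-37 FREE]
Op 4: free(a) -> (freed a); heap: [0-7 FREE][8-10 ALLOC][11-37 FREE]
Op 5: c = malloc(9) -> c = 11; heap: [0-7 FREE][8-10 ALLOC][11-19 ALLOC][20-37 FREE]
Op 6: b = realloc(b, 11) -> b = 20; heap: [0-10 FREE][11-19 ALLOC][20-30 ALLOC][31-37 FREE]
free(b): b = 20 -> block [20-30 ALLOC]; mark free, coalesce with adjacent free neighbors -> [0-10 FREE][11-19 ALLOC][20-37 FREE]

Answer: [0-10 FREE][11-19 ALLOC][20-37 FREE]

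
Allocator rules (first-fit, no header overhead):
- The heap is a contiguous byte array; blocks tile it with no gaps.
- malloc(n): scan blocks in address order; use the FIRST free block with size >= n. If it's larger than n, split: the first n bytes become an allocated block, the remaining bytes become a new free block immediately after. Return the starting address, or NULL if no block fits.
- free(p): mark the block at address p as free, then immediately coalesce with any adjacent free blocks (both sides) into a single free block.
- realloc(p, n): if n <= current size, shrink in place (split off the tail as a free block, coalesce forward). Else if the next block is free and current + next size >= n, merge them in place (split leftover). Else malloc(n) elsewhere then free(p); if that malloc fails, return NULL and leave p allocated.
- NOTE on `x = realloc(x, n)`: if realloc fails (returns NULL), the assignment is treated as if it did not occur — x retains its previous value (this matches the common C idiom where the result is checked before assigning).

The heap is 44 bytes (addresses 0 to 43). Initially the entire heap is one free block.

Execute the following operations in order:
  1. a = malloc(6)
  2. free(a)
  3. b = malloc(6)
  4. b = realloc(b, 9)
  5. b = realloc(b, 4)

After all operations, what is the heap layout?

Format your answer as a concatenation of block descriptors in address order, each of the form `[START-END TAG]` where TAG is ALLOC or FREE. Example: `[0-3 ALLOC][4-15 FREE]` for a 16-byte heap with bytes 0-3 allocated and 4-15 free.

Answer: [0-3 ALLOC][4-43 FREE]

Derivation:
Op 1: a = malloc(6) -> a = 0; heap: [0-5 ALLOC][6-43 FREE]
Op 2: free(a) -> (freed a); heap: [0-43 FREE]
Op 3: b = malloc(6) -> b = 0; heap: [0-5 ALLOC][6-43 FREE]
Op 4: b = realloc(b, 9) -> b = 0; heap: [0-8 ALLOC][9-43 FREE]
Op 5: b = realloc(b, 4) -> b = 0; heap: [0-3 ALLOC][4-43 FREE]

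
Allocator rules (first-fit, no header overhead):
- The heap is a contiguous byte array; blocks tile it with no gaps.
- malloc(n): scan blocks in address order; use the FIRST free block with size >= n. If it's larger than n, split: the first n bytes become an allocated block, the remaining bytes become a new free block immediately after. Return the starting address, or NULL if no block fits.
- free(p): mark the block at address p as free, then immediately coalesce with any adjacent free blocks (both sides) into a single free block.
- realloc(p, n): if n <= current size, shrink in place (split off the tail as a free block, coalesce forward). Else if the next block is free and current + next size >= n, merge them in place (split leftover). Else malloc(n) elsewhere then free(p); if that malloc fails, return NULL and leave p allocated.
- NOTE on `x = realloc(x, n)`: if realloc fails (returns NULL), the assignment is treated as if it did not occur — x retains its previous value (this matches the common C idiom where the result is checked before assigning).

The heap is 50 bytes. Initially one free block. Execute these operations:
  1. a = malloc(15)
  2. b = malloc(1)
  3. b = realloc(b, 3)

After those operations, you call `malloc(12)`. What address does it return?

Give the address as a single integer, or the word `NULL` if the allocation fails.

Answer: 18

Derivation:
Op 1: a = malloc(15) -> a = 0; heap: [0-14 ALLOC][15-49 FREE]
Op 2: b = malloc(1) -> b = 15; heap: [0-14 ALLOC][15-15 ALLOC][16-49 FREE]
Op 3: b = realloc(b, 3) -> b = 15; heap: [0-14 ALLOC][15-17 ALLOC][18-49 FREE]
malloc(12): first-fit scan over [0-14 ALLOC][15-17 ALLOC][18-49 FREE] -> 18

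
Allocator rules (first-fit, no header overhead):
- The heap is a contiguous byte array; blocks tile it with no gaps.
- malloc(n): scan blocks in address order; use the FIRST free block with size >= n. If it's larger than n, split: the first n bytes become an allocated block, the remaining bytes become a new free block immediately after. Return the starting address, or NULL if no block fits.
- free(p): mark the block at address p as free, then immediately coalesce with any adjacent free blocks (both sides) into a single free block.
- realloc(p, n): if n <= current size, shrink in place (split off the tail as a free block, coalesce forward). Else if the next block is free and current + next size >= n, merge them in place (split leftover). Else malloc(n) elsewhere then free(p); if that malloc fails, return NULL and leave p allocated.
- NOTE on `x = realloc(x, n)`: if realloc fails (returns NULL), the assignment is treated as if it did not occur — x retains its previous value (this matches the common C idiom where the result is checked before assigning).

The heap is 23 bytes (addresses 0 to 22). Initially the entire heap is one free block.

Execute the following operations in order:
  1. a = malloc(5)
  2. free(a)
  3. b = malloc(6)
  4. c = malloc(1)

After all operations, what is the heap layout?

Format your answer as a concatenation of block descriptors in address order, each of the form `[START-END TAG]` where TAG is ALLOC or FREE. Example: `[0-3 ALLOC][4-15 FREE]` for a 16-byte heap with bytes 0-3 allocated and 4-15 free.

Answer: [0-5 ALLOC][6-6 ALLOC][7-22 FREE]

Derivation:
Op 1: a = malloc(5) -> a = 0; heap: [0-4 ALLOC][5-22 FREE]
Op 2: free(a) -> (freed a); heap: [0-22 FREE]
Op 3: b = malloc(6) -> b = 0; heap: [0-5 ALLOC][6-22 FREE]
Op 4: c = malloc(1) -> c = 6; heap: [0-5 ALLOC][6-6 ALLOC][7-22 FREE]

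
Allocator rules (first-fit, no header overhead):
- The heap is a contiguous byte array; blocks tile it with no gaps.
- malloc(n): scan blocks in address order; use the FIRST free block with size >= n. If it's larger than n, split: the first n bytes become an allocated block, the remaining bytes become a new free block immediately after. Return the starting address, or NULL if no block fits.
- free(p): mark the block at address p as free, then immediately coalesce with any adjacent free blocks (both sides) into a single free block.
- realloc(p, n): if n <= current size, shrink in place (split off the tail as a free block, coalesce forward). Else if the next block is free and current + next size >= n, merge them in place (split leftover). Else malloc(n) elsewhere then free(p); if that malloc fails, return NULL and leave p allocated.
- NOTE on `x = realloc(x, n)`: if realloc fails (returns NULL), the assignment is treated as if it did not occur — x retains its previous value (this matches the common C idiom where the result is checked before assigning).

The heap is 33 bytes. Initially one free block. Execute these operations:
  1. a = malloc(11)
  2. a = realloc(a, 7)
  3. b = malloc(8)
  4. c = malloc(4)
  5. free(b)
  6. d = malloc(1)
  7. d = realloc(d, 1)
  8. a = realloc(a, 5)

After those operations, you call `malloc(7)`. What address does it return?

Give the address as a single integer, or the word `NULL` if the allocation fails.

Answer: 8

Derivation:
Op 1: a = malloc(11) -> a = 0; heap: [0-10 ALLOC][11-32 FREE]
Op 2: a = realloc(a, 7) -> a = 0; heap: [0-6 ALLOC][7-32 FREE]
Op 3: b = malloc(8) -> b = 7; heap: [0-6 ALLOC][7-14 ALLOC][15-32 FREE]
Op 4: c = malloc(4) -> c = 15; heap: [0-6 ALLOC][7-14 ALLOC][15-18 ALLOC][19-32 FREE]
Op 5: free(b) -> (freed b); heap: [0-6 ALLOC][7-14 FREE][15-18 ALLOC][19-32 FREE]
Op 6: d = malloc(1) -> d = 7; heap: [0-6 ALLOC][7-7 ALLOC][8-14 FREE][15-18 ALLOC][19-32 FREE]
Op 7: d = realloc(d, 1) -> d = 7; heap: [0-6 ALLOC][7-7 ALLOC][8-14 FREE][15-18 ALLOC][19-32 FREE]
Op 8: a = realloc(a, 5) -> a = 0; heap: [0-4 ALLOC][5-6 FREE][7-7 ALLOC][8-14 FREE][15-18 ALLOC][19-32 FREE]
malloc(7): first-fit scan over [0-4 ALLOC][5-6 FREE][7-7 ALLOC][8-14 FREE][15-18 ALLOC][19-32 FREE] -> 8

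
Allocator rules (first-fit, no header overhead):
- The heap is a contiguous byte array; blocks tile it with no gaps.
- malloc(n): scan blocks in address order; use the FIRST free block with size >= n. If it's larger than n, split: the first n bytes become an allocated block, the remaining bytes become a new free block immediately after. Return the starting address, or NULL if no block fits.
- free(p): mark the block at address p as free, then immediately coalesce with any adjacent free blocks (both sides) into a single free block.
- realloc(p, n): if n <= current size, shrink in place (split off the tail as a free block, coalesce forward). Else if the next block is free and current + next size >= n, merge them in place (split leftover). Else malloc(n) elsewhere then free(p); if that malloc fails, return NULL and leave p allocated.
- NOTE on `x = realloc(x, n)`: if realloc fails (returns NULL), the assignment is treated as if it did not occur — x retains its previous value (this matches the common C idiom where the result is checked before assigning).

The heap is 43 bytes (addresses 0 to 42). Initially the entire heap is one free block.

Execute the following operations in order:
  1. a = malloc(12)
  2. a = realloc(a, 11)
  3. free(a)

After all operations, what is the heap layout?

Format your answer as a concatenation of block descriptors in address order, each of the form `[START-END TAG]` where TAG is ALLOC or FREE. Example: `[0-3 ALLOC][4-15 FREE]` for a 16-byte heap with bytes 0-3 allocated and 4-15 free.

Answer: [0-42 FREE]

Derivation:
Op 1: a = malloc(12) -> a = 0; heap: [0-11 ALLOC][12-42 FREE]
Op 2: a = realloc(a, 11) -> a = 0; heap: [0-10 ALLOC][11-42 FREE]
Op 3: free(a) -> (freed a); heap: [0-42 FREE]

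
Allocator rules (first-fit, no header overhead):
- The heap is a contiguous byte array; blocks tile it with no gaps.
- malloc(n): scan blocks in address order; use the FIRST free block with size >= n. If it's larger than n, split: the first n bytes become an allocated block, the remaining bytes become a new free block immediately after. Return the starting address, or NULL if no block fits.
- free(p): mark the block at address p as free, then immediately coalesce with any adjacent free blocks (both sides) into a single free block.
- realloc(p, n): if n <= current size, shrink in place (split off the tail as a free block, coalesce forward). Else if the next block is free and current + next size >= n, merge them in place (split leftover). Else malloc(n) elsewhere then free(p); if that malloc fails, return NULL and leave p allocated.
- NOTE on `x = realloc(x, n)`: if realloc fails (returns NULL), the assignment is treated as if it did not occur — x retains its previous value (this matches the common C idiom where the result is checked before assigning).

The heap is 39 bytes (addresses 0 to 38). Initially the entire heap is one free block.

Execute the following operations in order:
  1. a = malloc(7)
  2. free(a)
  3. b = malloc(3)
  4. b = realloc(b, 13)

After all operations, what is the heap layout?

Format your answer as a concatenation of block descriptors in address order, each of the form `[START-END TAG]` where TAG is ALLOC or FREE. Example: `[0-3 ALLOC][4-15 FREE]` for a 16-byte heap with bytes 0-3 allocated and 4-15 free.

Answer: [0-12 ALLOC][13-38 FREE]

Derivation:
Op 1: a = malloc(7) -> a = 0; heap: [0-6 ALLOC][7-38 FREE]
Op 2: free(a) -> (freed a); heap: [0-38 FREE]
Op 3: b = malloc(3) -> b = 0; heap: [0-2 ALLOC][3-38 FREE]
Op 4: b = realloc(b, 13) -> b = 0; heap: [0-12 ALLOC][13-38 FREE]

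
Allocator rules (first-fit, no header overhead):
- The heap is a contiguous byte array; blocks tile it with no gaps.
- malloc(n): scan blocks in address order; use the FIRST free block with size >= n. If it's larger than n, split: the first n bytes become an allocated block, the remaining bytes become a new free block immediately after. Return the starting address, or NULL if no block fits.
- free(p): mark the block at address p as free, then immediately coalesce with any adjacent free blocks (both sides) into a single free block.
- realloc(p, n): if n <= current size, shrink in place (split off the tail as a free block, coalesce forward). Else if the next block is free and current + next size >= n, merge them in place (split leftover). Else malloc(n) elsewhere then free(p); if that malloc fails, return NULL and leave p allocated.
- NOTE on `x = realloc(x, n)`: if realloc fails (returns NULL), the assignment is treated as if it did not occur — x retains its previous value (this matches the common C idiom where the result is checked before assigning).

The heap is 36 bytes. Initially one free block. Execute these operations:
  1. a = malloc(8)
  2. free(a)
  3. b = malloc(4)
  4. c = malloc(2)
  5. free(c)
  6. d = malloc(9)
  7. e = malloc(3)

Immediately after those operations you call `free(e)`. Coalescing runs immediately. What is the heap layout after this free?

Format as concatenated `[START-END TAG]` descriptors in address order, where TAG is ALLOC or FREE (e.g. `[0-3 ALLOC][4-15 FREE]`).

Op 1: a = malloc(8) -> a = 0; heap: [0-7 ALLOC][8-35 FREE]
Op 2: free(a) -> (freed a); heap: [0-35 FREE]
Op 3: b = malloc(4) -> b = 0; heap: [0-3 ALLOC][4-35 FREE]
Op 4: c = malloc(2) -> c = 4; heap: [0-3 ALLOC][4-5 ALLOC][6-35 FREE]
Op 5: free(c) -> (freed c); heap: [0-3 ALLOC][4-35 FREE]
Op 6: d = malloc(9) -> d = 4; heap: [0-3 ALLOC][4-12 ALLOC][13-35 FREE]
Op 7: e = malloc(3) -> e = 13; heap: [0-3 ALLOC][4-12 ALLOC][13-15 ALLOC][16-35 FREE]
free(e): e = 13 -> block [13-15 ALLOC]; mark free, coalesce with adjacent free neighbors -> [0-3 ALLOC][4-12 ALLOC][13-35 FREE]

Answer: [0-3 ALLOC][4-12 ALLOC][13-35 FREE]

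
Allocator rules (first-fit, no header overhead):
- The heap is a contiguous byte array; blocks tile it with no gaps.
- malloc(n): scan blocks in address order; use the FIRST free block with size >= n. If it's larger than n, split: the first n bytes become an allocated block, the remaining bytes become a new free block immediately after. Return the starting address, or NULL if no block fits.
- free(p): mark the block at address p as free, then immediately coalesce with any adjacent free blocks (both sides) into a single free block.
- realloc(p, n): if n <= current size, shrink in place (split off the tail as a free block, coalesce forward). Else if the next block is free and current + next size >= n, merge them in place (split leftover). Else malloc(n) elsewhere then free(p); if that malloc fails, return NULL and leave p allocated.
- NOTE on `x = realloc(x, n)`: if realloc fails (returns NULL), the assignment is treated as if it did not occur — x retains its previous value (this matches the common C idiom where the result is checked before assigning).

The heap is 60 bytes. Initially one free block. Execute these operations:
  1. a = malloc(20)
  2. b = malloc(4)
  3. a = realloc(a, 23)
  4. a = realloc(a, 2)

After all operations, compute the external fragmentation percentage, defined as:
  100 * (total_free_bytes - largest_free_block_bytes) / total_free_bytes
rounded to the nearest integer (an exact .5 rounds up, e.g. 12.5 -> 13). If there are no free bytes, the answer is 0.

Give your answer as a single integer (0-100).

Answer: 37

Derivation:
Op 1: a = malloc(20) -> a = 0; heap: [0-19 ALLOC][20-59 FREE]
Op 2: b = malloc(4) -> b = 20; heap: [0-19 ALLOC][20-23 ALLOC][24-59 FREE]
Op 3: a = realloc(a, 23) -> a = 24; heap: [0-19 FREE][20-23 ALLOC][24-46 ALLOC][47-59 FREE]
Op 4: a = realloc(a, 2) -> a = 24; heap: [0-19 FREE][20-23 ALLOC][24-25 ALLOC][26-59 FREE]
Free blocks: [20 34] total_free=54 largest=34 -> 100*(54-34)/54 = 2000/54 ≈ 37.037 -> rounds to 37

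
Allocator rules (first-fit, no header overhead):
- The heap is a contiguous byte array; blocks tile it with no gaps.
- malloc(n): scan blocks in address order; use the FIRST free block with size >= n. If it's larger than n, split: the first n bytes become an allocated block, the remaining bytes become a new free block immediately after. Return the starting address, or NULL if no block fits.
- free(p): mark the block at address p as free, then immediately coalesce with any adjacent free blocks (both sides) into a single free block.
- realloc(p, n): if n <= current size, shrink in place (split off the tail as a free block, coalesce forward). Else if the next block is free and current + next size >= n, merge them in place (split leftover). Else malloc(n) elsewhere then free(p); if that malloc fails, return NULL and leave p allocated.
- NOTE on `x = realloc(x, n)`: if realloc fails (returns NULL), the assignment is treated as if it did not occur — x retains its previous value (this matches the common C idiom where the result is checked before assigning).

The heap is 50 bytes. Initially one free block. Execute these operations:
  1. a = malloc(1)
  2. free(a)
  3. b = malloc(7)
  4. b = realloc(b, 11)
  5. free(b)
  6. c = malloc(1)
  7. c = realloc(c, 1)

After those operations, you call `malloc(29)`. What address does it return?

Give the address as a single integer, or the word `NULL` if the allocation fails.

Answer: 1

Derivation:
Op 1: a = malloc(1) -> a = 0; heap: [0-0 ALLOC][1-49 FREE]
Op 2: free(a) -> (freed a); heap: [0-49 FREE]
Op 3: b = malloc(7) -> b = 0; heap: [0-6 ALLOC][7-49 FREE]
Op 4: b = realloc(b, 11) -> b = 0; heap: [0-10 ALLOC][11-49 FREE]
Op 5: free(b) -> (freed b); heap: [0-49 FREE]
Op 6: c = malloc(1) -> c = 0; heap: [0-0 ALLOC][1-49 FREE]
Op 7: c = realloc(c, 1) -> c = 0; heap: [0-0 ALLOC][1-49 FREE]
malloc(29): first-fit scan over [0-0 ALLOC][1-49 FREE] -> 1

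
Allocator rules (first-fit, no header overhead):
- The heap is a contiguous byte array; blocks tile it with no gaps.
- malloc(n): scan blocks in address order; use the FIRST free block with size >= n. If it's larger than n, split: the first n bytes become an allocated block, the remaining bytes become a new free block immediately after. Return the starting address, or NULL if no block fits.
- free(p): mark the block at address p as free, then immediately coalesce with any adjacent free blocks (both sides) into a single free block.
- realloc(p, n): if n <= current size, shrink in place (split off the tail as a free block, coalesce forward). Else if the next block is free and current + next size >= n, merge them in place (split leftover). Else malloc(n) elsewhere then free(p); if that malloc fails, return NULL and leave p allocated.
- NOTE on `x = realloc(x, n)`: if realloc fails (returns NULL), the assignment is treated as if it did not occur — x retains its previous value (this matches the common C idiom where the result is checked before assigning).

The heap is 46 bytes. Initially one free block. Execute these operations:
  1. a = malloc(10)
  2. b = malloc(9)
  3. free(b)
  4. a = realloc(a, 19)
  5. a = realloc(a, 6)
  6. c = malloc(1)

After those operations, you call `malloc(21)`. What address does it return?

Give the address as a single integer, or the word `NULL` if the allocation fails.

Answer: 7

Derivation:
Op 1: a = malloc(10) -> a = 0; heap: [0-9 ALLOC][10-45 FREE]
Op 2: b = malloc(9) -> b = 10; heap: [0-9 ALLOC][10-18 ALLOC][19-45 FREE]
Op 3: free(b) -> (freed b); heap: [0-9 ALLOC][10-45 FREE]
Op 4: a = realloc(a, 19) -> a = 0; heap: [0-18 ALLOC][19-45 FREE]
Op 5: a = realloc(a, 6) -> a = 0; heap: [0-5 ALLOC][6-45 FREE]
Op 6: c = malloc(1) -> c = 6; heap: [0-5 ALLOC][6-6 ALLOC][7-45 FREE]
malloc(21): first-fit scan over [0-5 ALLOC][6-6 ALLOC][7-45 FREE] -> 7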